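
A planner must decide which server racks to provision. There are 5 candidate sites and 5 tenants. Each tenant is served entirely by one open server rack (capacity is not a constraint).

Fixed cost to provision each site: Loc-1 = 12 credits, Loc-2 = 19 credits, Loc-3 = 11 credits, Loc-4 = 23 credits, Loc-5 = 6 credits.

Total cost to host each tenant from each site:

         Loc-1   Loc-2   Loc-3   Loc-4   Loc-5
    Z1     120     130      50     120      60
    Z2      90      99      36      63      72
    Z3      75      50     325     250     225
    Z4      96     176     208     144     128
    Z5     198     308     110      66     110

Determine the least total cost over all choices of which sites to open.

Minimum total cost: 363

For any fixed open set, each tenant goes to its cheapest open site; total = fixed + service.
{Loc-1, Loc-2, Loc-3, Loc-4}: Z1→Loc-3 50, Z2→Loc-3 36, Z3→Loc-2 50, Z4→Loc-1 96, Z5→Loc-4 66. Service 298; fixed 65; total 363.
{Loc-1, Loc-2, Loc-3, Loc-4, Loc-5}: service 298 + fixed 71 = 369
{Loc-1, Loc-3, Loc-4}: Z1→Loc-3 50, Z2→Loc-3 36, Z3→Loc-1 75, Z4→Loc-1 96, Z5→Loc-4 66. Service 323; fixed 46; total 369.
{Loc-5}: service 595 + fixed 6 = 601
No other subset beats 363.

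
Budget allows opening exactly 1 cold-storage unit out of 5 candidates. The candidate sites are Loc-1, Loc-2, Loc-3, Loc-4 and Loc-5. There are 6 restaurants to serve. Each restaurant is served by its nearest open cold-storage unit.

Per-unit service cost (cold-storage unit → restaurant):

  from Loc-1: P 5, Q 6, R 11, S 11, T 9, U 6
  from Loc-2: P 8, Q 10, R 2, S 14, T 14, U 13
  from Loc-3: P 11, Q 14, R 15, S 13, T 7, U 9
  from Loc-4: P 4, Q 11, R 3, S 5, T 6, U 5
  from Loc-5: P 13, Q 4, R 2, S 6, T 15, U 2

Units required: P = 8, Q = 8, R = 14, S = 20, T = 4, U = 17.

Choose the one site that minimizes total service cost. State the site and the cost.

With exactly 1 open, each restaurant uses its cheapest among the chosen.
{Loc-4}: P→Loc-4 4·8=32, Q→Loc-4 11·8=88, R→Loc-4 3·14=42, S→Loc-4 5·20=100, T→Loc-4 6·4=24, U→Loc-4 5·17=85. Service cost 371.
{Loc-5}: service cost 378
{Loc-1}: service cost 600
Among all 5 size-1 choices, {Loc-4} is lowest.

Choose Loc-4 only; total service cost 371.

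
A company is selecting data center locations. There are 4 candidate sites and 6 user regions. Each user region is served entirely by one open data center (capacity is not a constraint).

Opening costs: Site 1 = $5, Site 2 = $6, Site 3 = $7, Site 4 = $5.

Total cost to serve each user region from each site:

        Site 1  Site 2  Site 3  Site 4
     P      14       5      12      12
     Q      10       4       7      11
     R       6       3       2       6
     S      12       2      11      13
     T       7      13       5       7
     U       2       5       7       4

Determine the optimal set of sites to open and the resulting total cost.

For any fixed open set, each user region goes to its cheapest open site; total = fixed + service.
{Site 1, Site 2}: P→Site 2 5, Q→Site 2 4, R→Site 2 3, S→Site 2 2, T→Site 1 7, U→Site 1 2. Service 23; fixed 11; total 34.
{Site 2, Site 3}: service 23 + fixed 13 = 36
{Site 2, Site 4}: service 25 + fixed 11 = 36
{Site 1, Site 2, Site 3, Site 4}: service 20 + fixed 23 = 43
No other subset beats 34.

Open Site 1 and Site 2; minimum total cost 34.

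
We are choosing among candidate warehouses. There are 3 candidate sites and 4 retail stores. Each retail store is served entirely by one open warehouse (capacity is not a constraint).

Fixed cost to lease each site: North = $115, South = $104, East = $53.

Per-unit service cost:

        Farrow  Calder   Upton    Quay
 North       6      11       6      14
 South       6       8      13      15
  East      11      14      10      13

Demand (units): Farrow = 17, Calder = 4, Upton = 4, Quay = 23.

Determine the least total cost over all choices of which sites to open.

Minimum total cost: 607

For any fixed open set, each retail store goes to its cheapest open site; total = fixed + service.
{North}: Farrow→North 6·17=102, Calder→North 11·4=44, Upton→North 6·4=24, Quay→North 14·23=322. Service 492; fixed 115; total 607.
{South, East}: Farrow→South 6·17=102, Calder→South 8·4=32, Upton→East 10·4=40, Quay→East 13·23=299. Service 473; fixed 157; total 630.
{South}: service 531 + fixed 104 = 635
{North, South, East}: Farrow→North 6·17=102, Calder→South 8·4=32, Upton→North 6·4=24, Quay→East 13·23=299. Service 457; fixed 272; total 729.
No other subset beats 607.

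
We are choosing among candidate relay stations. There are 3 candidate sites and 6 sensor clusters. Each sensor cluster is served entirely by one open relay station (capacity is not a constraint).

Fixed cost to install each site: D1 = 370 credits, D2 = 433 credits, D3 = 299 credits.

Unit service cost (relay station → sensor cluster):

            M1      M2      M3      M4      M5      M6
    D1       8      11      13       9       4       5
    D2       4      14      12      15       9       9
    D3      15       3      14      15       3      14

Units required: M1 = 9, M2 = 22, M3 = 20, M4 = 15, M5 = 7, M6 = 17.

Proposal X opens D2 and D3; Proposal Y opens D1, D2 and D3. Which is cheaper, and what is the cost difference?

Proposal X: {D2, D3}: M1→D2 4·9=36, M2→D3 3·22=66, M3→D2 12·20=240, M4→D2 15·15=225, M5→D3 3·7=21, M6→D2 9·17=153. Service 741; fixed 732; total 1473.
Proposal Y: {D1, D2, D3}: M1→D2 4·9=36, M2→D3 3·22=66, M3→D2 12·20=240, M4→D1 9·15=135, M5→D3 3·7=21, M6→D1 5·17=85. Service 583; fixed 1102; total 1685.
Difference: |1473 − 1685| = 212.

Proposal X is cheaper by 212.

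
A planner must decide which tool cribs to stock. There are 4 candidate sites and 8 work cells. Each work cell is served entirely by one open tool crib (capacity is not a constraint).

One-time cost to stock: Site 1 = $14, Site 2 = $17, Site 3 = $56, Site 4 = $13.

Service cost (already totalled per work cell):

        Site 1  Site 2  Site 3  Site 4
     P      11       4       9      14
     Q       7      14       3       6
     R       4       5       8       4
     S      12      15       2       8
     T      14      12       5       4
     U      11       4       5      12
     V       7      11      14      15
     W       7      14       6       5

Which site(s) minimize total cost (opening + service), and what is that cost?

For any fixed open set, each work cell goes to its cheapest open site; total = fixed + service.
{Site 2, Site 4}: P→Site 2 4, Q→Site 4 6, R→Site 4 4, S→Site 4 8, T→Site 4 4, U→Site 2 4, V→Site 2 11, W→Site 4 5. Service 46; fixed 30; total 76.
{Site 4}: service 68 + fixed 13 = 81
{Site 1, Site 4}: P→Site 1 11, Q→Site 4 6, R→Site 1 4, S→Site 4 8, T→Site 4 4, U→Site 1 11, V→Site 1 7, W→Site 4 5. Service 56; fixed 27; total 83.
{Site 1, Site 2, Site 3, Site 4}: service 33 + fixed 100 = 133
No other subset beats 76.

Open Site 2 and Site 4; minimum total cost 76.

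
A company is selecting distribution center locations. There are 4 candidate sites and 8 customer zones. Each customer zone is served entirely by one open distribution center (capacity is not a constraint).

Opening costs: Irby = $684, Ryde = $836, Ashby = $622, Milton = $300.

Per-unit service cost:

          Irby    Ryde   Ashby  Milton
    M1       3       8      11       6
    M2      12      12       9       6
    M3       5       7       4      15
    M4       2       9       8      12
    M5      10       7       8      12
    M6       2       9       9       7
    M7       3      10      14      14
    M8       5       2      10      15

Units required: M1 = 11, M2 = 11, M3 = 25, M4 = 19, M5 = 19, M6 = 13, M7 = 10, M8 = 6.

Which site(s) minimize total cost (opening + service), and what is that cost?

Open Irby only; minimum total cost 1288.

For any fixed open set, each customer zone goes to its cheapest open site; total = fixed + service.
{Irby}: M1→Irby 3·11=33, M2→Irby 12·11=132, M3→Irby 5·25=125, M4→Irby 2·19=38, M5→Irby 10·19=190, M6→Irby 2·13=26, M7→Irby 3·10=30, M8→Irby 5·6=30. Service 604; fixed 684; total 1288.
{Irby, Milton}: M1→Irby 3·11=33, M2→Milton 6·11=66, M3→Irby 5·25=125, M4→Irby 2·19=38, M5→Irby 10·19=190, M6→Irby 2·13=26, M7→Irby 3·10=30, M8→Irby 5·6=30. Service 538; fixed 984; total 1522.
{Ashby}: M1→Ashby 11·11=121, M2→Ashby 9·11=99, M3→Ashby 4·25=100, M4→Ashby 8·19=152, M5→Ashby 8·19=152, M6→Ashby 9·13=117, M7→Ashby 14·10=140, M8→Ashby 10·6=60. Service 941; fixed 622; total 1563.
{Irby, Ryde, Ashby, Milton}: M1→Irby 3·11=33, M2→Milton 6·11=66, M3→Ashby 4·25=100, M4→Irby 2·19=38, M5→Ryde 7·19=133, M6→Irby 2·13=26, M7→Irby 3·10=30, M8→Ryde 2·6=12. Service 438; fixed 2442; total 2880.
(All 15 nonempty subsets were checked; Irby only is lowest.)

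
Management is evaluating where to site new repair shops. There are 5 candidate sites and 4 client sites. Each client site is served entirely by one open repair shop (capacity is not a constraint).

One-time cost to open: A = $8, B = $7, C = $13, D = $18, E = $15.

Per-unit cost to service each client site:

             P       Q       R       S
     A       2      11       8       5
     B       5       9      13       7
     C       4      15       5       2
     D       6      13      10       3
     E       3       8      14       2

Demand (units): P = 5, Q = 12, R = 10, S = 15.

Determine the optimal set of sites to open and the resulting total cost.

For any fixed open set, each client site goes to its cheapest open site; total = fixed + service.
{C, E}: P→E 3·5=15, Q→E 8·12=96, R→C 5·10=50, S→C 2·15=30. Service 191; fixed 28; total 219.
{A, C, E}: service 186 + fixed 36 = 222
{A, B, C}: P→A 2·5=10, Q→B 9·12=108, R→C 5·10=50, S→C 2·15=30. Service 198; fixed 28; total 226.
{A, B, C, D, E}: P→A 2·5=10, Q→E 8·12=96, R→C 5·10=50, S→C 2·15=30. Service 186; fixed 61; total 247.
No other subset beats 219.

Open C and E; minimum total cost 219.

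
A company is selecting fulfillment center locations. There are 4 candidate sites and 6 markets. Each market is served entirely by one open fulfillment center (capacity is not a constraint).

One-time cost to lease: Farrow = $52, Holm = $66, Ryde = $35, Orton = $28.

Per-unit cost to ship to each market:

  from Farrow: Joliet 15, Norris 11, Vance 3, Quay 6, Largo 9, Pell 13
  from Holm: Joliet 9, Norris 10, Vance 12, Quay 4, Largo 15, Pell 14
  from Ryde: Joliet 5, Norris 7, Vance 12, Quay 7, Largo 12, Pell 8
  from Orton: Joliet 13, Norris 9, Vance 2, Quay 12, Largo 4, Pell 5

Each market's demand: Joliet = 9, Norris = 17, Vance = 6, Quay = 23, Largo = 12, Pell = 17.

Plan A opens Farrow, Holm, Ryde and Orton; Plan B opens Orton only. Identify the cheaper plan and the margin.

Plan A: {Farrow, Holm, Ryde, Orton}: Joliet→Ryde 5·9=45, Norris→Ryde 7·17=119, Vance→Orton 2·6=12, Quay→Holm 4·23=92, Largo→Orton 4·12=48, Pell→Orton 5·17=85. Service 401; fixed 181; total 582.
Plan B: {Orton}: Joliet→Orton 13·9=117, Norris→Orton 9·17=153, Vance→Orton 2·6=12, Quay→Orton 12·23=276, Largo→Orton 4·12=48, Pell→Orton 5·17=85. Service 691; fixed 28; total 719.
Difference: |582 − 719| = 137.

Plan A is cheaper by 137.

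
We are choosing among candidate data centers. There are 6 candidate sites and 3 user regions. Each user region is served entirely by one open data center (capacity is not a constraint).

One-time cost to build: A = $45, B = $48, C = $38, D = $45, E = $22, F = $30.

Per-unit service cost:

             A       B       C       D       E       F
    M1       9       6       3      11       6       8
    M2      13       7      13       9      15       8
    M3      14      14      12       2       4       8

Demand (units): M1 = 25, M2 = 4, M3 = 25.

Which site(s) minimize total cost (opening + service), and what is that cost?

Open C and D; minimum total cost 244.

For any fixed open set, each user region goes to its cheapest open site; total = fixed + service.
{C, D}: M1→C 3·25=75, M2→D 9·4=36, M3→D 2·25=50. Service 161; fixed 83; total 244.
{C, D, E}: M1→C 3·25=75, M2→D 9·4=36, M3→D 2·25=50. Service 161; fixed 105; total 266.
{C, D, F}: M1→C 3·25=75, M2→F 8·4=32, M3→D 2·25=50. Service 157; fixed 113; total 270.
{A, B, C, D, E, F}: service 153 + fixed 228 = 381
No other subset beats 244.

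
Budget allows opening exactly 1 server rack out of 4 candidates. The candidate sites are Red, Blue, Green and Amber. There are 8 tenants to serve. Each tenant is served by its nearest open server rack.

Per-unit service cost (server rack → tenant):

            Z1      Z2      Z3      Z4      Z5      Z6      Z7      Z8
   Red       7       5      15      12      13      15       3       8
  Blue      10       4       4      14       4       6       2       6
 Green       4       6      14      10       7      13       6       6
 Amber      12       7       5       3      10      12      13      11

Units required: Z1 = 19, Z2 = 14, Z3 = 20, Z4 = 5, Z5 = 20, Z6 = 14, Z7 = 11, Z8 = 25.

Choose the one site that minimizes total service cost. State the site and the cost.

With exactly 1 open, each tenant uses its cheapest among the chosen.
{Blue}: Z1→Blue 10·19=190, Z2→Blue 4·14=56, Z3→Blue 4·20=80, Z4→Blue 14·5=70, Z5→Blue 4·20=80, Z6→Blue 6·14=84, Z7→Blue 2·11=22, Z8→Blue 6·25=150. Service cost 732.
{Green}: service cost 1028
{Amber}: service cost 1227
Among all 4 size-1 choices, {Blue} is lowest.

Choose Blue only; total service cost 732.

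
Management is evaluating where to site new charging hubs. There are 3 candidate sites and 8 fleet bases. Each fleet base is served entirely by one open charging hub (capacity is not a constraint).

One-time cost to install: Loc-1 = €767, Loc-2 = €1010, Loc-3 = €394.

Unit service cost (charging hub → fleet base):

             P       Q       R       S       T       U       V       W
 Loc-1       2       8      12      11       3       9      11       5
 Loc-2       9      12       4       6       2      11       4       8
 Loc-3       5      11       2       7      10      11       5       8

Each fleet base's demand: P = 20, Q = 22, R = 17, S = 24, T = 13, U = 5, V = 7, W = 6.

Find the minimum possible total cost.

For any fixed open set, each fleet base goes to its cheapest open site; total = fixed + service.
{Loc-3}: P→Loc-3 5·20=100, Q→Loc-3 11·22=242, R→Loc-3 2·17=34, S→Loc-3 7·24=168, T→Loc-3 10·13=130, U→Loc-3 11·5=55, V→Loc-3 5·7=35, W→Loc-3 8·6=48. Service 812; fixed 394; total 1206.
{Loc-1}: P→Loc-1 2·20=40, Q→Loc-1 8·22=176, R→Loc-1 12·17=204, S→Loc-1 11·24=264, T→Loc-1 3·13=39, U→Loc-1 9·5=45, V→Loc-1 11·7=77, W→Loc-1 5·6=30. Service 875; fixed 767; total 1642.
{Loc-1, Loc-3}: service 567 + fixed 1161 = 1728
{Loc-1, Loc-2, Loc-3}: service 523 + fixed 2171 = 2694
(All 7 nonempty subsets were checked; Loc-3 only is lowest.)

Minimum total cost: 1206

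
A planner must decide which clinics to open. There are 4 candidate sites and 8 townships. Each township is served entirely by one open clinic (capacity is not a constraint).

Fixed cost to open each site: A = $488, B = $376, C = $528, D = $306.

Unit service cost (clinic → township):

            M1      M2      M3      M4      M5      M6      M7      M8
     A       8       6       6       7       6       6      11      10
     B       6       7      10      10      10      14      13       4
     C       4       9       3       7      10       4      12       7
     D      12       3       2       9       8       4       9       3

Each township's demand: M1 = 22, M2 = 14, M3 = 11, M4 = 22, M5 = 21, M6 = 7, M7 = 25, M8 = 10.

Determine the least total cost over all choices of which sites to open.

Minimum total cost: 1283

For any fixed open set, each township goes to its cheapest open site; total = fixed + service.
{D}: M1→D 12·22=264, M2→D 3·14=42, M3→D 2·11=22, M4→D 9·22=198, M5→D 8·21=168, M6→D 4·7=28, M7→D 9·25=225, M8→D 3·10=30. Service 977; fixed 306; total 1283.
{A}: service 1023 + fixed 488 = 1511
{B, D}: service 845 + fixed 682 = 1527
{A, B, C, D}: M1→C 4·22=88, M2→D 3·14=42, M3→D 2·11=22, M4→A 7·22=154, M5→A 6·21=126, M6→C 4·7=28, M7→D 9·25=225, M8→D 3·10=30. Service 715; fixed 1698; total 2413.
No other subset beats 1283.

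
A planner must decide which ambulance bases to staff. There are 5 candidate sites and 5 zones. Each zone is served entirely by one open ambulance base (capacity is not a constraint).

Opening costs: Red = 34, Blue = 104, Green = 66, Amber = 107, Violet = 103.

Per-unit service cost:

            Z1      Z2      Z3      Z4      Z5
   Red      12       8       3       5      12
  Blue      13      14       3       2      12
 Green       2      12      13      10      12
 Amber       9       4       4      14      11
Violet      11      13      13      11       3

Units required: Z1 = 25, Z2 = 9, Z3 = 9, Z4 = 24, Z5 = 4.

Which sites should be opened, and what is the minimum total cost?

For any fixed open set, each zone goes to its cheapest open site; total = fixed + service.
{Red, Green}: Z1→Green 2·25=50, Z2→Red 8·9=72, Z3→Red 3·9=27, Z4→Red 5·24=120, Z5→Red 12·4=48. Service 317; fixed 100; total 417.
{Red, Blue, Green}: service 245 + fixed 204 = 449
{Blue, Green}: Z1→Green 2·25=50, Z2→Green 12·9=108, Z3→Blue 3·9=27, Z4→Blue 2·24=48, Z5→Blue 12·4=48. Service 281; fixed 170; total 451.
{Red, Blue, Green, Amber, Violet}: service 173 + fixed 414 = 587
No other subset beats 417.

Open Red and Green; minimum total cost 417.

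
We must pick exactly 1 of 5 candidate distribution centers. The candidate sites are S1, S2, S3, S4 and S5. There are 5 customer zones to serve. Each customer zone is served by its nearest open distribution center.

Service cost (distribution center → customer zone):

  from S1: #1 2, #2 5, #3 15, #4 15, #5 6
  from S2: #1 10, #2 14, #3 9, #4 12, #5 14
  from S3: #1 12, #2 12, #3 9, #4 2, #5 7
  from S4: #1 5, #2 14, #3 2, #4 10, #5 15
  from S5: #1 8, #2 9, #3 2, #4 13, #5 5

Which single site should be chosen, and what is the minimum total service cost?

With exactly 1 open, each customer zone uses its cheapest among the chosen.
{S5}: #1→S5 8, #2→S5 9, #3→S5 2, #4→S5 13, #5→S5 5. Service cost 37.
{S3}: service cost 42
{S1}: service cost 43
Among all 5 size-1 choices, {S5} is lowest.

Choose S5 only; total service cost 37.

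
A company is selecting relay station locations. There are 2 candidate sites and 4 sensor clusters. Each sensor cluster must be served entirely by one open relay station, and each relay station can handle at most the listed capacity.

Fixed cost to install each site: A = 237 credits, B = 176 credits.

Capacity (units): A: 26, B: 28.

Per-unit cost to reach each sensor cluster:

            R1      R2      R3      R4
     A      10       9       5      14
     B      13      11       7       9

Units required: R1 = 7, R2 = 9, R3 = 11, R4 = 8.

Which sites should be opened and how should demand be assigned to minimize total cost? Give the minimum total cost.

Minimum total cost: 709

Open {A, B}: R1→A 10·7=70, R2→B 11·9=99, R3→A 5·11=55, R4→B 9·8=72.
Loads: A carries 18/26, B carries 17/28. Service 296; fixed 413; total 709.
Next best feasible plan costs 712.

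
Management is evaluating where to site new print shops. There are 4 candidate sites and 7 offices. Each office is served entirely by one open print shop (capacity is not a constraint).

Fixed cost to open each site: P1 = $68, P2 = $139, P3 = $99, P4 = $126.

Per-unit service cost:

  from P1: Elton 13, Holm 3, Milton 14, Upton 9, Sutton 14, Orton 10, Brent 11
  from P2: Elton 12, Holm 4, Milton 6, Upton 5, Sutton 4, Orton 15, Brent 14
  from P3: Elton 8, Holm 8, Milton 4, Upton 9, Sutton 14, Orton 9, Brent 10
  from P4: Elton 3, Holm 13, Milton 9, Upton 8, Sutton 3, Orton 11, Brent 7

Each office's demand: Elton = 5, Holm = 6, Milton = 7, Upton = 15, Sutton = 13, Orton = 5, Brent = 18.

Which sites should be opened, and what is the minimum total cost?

Open P4 only; minimum total cost 622.

For any fixed open set, each office goes to its cheapest open site; total = fixed + service.
{P4}: Elton→P4 3·5=15, Holm→P4 13·6=78, Milton→P4 9·7=63, Upton→P4 8·15=120, Sutton→P4 3·13=39, Orton→P4 11·5=55, Brent→P4 7·18=126. Service 496; fixed 126; total 622.
{P1, P4}: service 431 + fixed 194 = 625
{P2, P4}: Elton→P4 3·5=15, Holm→P2 4·6=24, Milton→P2 6·7=42, Upton→P2 5·15=75, Sutton→P4 3·13=39, Orton→P4 11·5=55, Brent→P4 7·18=126. Service 376; fixed 265; total 641.
{P1, P2, P3, P4}: service 346 + fixed 432 = 778
(All 15 nonempty subsets were checked; P4 only is lowest.)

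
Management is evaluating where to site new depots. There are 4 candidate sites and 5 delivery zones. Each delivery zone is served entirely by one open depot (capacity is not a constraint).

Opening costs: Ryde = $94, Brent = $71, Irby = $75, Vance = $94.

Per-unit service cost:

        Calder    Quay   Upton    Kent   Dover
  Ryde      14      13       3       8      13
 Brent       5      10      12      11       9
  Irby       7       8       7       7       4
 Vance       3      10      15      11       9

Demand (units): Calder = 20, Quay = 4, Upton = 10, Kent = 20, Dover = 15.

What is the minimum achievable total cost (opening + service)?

Minimum total cost: 517

For any fixed open set, each delivery zone goes to its cheapest open site; total = fixed + service.
{Irby}: Calder→Irby 7·20=140, Quay→Irby 8·4=32, Upton→Irby 7·10=70, Kent→Irby 7·20=140, Dover→Irby 4·15=60. Service 442; fixed 75; total 517.
{Irby, Vance}: Calder→Vance 3·20=60, Quay→Irby 8·4=32, Upton→Irby 7·10=70, Kent→Irby 7·20=140, Dover→Irby 4·15=60. Service 362; fixed 169; total 531.
{Brent, Irby}: service 402 + fixed 146 = 548
{Ryde, Brent, Irby, Vance}: service 322 + fixed 334 = 656
No other subset beats 517.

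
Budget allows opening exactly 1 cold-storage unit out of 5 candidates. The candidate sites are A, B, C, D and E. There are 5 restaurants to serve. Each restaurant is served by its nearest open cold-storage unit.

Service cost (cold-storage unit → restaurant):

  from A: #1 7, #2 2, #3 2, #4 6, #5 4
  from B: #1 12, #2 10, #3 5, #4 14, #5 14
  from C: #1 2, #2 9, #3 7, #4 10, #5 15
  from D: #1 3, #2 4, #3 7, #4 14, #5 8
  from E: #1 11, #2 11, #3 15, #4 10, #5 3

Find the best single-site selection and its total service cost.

With exactly 1 open, each restaurant uses its cheapest among the chosen.
{A}: #1→A 7, #2→A 2, #3→A 2, #4→A 6, #5→A 4. Service cost 21.
{D}: service cost 36
{C}: service cost 43
Among all 5 size-1 choices, {A} is lowest.

Choose A only; total service cost 21.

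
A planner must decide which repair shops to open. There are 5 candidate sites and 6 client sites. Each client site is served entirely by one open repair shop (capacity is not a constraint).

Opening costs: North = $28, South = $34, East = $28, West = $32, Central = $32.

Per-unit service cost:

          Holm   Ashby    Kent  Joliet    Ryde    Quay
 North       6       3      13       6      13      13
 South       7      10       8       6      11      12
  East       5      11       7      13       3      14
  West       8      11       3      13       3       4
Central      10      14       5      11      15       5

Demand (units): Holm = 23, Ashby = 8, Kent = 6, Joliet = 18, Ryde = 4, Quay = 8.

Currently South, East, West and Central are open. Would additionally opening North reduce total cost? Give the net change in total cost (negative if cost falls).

Current service cost with {South, East, West, Central}: 365.
Adding North: each client site re-picks its cheapest; new service cost 309, saving 56.
Extra fixed cost: 28. Net change = 28 − 56 = -28.
(Totals: 491 → 463.)

Yes — net change −28 (cost falls by 28).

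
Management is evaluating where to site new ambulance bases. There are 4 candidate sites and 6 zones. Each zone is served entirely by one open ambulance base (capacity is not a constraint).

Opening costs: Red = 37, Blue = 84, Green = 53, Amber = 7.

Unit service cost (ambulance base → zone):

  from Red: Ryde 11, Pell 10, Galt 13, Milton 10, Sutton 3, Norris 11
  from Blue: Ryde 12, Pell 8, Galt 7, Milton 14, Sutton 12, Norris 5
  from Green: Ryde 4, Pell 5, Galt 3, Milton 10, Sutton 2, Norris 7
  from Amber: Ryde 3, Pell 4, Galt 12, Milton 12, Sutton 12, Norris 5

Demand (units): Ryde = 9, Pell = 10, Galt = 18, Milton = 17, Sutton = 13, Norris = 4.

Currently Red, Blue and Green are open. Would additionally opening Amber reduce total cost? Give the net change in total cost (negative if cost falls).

Yes — net change −12 (cost falls by 12).

Current service cost with {Red, Blue, Green}: 356.
Adding Amber: each zone re-picks its cheapest; new service cost 337, saving 19.
Extra fixed cost: 7. Net change = 7 − 19 = -12.
(Totals: 530 → 518.)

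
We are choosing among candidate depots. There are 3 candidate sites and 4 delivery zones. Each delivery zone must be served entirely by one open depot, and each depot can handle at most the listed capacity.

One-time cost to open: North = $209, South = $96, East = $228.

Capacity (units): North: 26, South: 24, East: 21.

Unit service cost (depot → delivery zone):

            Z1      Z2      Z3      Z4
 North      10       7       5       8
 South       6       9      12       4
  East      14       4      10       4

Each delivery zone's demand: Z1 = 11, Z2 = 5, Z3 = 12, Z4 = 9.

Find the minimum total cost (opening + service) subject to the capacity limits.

Open {North, South}: Z1→South 6·11=66, Z2→North 7·5=35, Z3→North 5·12=60, Z4→South 4·9=36.
Loads: North carries 17/26, South carries 20/24. Service 197; fixed 305; total 502.
Next best feasible plan costs 538.

Minimum total cost: 502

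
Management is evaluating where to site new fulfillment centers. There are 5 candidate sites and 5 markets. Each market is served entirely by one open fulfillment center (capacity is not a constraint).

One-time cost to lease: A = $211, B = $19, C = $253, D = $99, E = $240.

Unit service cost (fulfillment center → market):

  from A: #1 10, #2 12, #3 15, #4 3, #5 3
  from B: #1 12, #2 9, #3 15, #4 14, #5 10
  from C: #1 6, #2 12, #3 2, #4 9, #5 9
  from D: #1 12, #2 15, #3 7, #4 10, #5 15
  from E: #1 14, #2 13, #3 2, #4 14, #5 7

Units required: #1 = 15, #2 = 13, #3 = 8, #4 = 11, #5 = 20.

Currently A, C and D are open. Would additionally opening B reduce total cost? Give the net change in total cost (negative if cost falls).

Yes — net change −20 (cost falls by 20).

Current service cost with {A, C, D}: 355.
Adding B: each market re-picks its cheapest; new service cost 316, saving 39.
Extra fixed cost: 19. Net change = 19 − 39 = -20.
(Totals: 918 → 898.)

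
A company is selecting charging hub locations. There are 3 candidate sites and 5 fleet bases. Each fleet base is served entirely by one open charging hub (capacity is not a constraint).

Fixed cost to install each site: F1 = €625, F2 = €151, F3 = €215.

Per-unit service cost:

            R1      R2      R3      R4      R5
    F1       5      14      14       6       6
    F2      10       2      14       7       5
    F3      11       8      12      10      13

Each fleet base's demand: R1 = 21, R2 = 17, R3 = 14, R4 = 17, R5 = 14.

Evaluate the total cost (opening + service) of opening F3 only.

Each fleet base is assigned to its cheapest site among the open ones.
{F3}: R1→F3 11·21=231, R2→F3 8·17=136, R3→F3 12·14=168, R4→F3 10·17=170, R5→F3 13·14=182. Service 887; fixed 215; total 1102.

Total cost: 1102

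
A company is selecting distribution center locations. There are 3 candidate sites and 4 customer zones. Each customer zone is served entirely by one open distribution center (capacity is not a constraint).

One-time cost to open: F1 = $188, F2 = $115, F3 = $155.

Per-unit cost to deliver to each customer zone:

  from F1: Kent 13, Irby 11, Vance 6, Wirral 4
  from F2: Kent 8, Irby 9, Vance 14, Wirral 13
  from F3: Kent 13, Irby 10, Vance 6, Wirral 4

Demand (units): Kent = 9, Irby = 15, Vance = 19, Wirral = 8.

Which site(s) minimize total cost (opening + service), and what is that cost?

Open F3 only; minimum total cost 568.

For any fixed open set, each customer zone goes to its cheapest open site; total = fixed + service.
{F3}: Kent→F3 13·9=117, Irby→F3 10·15=150, Vance→F3 6·19=114, Wirral→F3 4·8=32. Service 413; fixed 155; total 568.
{F1}: Kent→F1 13·9=117, Irby→F1 11·15=165, Vance→F1 6·19=114, Wirral→F1 4·8=32. Service 428; fixed 188; total 616.
{F2, F3}: Kent→F2 8·9=72, Irby→F2 9·15=135, Vance→F3 6·19=114, Wirral→F3 4·8=32. Service 353; fixed 270; total 623.
{F1, F2, F3}: service 353 + fixed 458 = 811
No other subset beats 568.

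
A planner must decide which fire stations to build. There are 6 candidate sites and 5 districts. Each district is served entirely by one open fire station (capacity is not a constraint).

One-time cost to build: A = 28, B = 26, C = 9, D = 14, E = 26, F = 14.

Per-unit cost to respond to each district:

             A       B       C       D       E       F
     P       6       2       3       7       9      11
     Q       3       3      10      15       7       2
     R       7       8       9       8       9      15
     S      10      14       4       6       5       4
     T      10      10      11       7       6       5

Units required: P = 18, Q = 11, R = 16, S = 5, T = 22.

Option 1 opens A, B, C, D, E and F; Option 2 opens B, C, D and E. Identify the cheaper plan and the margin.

Option 1: {A, B, C, D, E, F}: P→B 2·18=36, Q→F 2·11=22, R→A 7·16=112, S→C 4·5=20, T→F 5·22=110. Service 300; fixed 117; total 417.
Option 2: {B, C, D, E}: P→B 2·18=36, Q→B 3·11=33, R→B 8·16=128, S→C 4·5=20, T→E 6·22=132. Service 349; fixed 75; total 424.
Difference: |417 − 424| = 7.

Option 1 is cheaper by 7.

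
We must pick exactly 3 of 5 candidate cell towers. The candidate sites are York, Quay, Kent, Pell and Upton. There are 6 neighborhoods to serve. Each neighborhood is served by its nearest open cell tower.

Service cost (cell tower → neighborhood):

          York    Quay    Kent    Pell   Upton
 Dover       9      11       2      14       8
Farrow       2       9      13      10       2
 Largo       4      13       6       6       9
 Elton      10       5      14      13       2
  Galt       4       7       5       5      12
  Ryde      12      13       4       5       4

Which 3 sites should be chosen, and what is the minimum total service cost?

Choose York, Kent and Upton; total service cost 18.

With exactly 3 open, each neighborhood uses its cheapest among the chosen.
{York, Kent, Upton}: Dover→Kent 2, Farrow→York 2, Largo→York 4, Elton→Upton 2, Galt→York 4, Ryde→Kent 4. Service cost 18.
{York, Quay, Kent}: service cost 21
{Quay, Kent, Upton}: service cost 21
Among all 10 size-3 choices, {York, Kent, Upton} is lowest.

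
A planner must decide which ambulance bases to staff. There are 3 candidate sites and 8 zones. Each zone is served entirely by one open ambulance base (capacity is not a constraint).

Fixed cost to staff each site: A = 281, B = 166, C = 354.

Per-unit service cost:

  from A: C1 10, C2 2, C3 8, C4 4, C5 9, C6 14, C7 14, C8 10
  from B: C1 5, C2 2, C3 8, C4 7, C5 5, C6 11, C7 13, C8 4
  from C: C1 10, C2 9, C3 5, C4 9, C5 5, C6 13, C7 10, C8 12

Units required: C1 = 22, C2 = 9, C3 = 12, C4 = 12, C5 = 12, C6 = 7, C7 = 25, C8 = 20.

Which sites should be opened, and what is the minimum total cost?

Open B only; minimum total cost 1016.

For any fixed open set, each zone goes to its cheapest open site; total = fixed + service.
{B}: C1→B 5·22=110, C2→B 2·9=18, C3→B 8·12=96, C4→B 7·12=84, C5→B 5·12=60, C6→B 11·7=77, C7→B 13·25=325, C8→B 4·20=80. Service 850; fixed 166; total 1016.
{B, C}: service 739 + fixed 520 = 1259
{A, B}: C1→B 5·22=110, C2→A 2·9=18, C3→A 8·12=96, C4→A 4·12=48, C5→B 5·12=60, C6→B 11·7=77, C7→B 13·25=325, C8→B 4·20=80. Service 814; fixed 447; total 1261.
{A, B, C}: C1→B 5·22=110, C2→A 2·9=18, C3→C 5·12=60, C4→A 4·12=48, C5→B 5·12=60, C6→B 11·7=77, C7→C 10·25=250, C8→B 4·20=80. Service 703; fixed 801; total 1504.
(All 7 nonempty subsets were checked; B only is lowest.)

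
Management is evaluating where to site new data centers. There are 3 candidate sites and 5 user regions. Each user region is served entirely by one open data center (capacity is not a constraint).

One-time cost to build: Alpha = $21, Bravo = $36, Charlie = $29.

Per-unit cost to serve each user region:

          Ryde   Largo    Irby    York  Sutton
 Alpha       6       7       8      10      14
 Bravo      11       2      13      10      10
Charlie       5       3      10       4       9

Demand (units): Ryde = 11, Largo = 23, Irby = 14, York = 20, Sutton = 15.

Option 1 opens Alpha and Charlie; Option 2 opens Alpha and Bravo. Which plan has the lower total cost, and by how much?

Option 1 is cheaper by 130.

Option 1: {Alpha, Charlie}: Ryde→Charlie 5·11=55, Largo→Charlie 3·23=69, Irby→Alpha 8·14=112, York→Charlie 4·20=80, Sutton→Charlie 9·15=135. Service 451; fixed 50; total 501.
Option 2: {Alpha, Bravo}: Ryde→Alpha 6·11=66, Largo→Bravo 2·23=46, Irby→Alpha 8·14=112, York→Alpha 10·20=200, Sutton→Bravo 10·15=150. Service 574; fixed 57; total 631.
Difference: |501 − 631| = 130.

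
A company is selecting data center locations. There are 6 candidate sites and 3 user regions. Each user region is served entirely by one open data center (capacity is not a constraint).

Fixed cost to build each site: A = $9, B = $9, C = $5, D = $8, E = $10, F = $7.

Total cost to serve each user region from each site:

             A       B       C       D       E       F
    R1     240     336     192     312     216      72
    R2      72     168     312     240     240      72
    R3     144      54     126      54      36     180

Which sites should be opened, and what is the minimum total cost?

For any fixed open set, each user region goes to its cheapest open site; total = fixed + service.
{E, F}: R1→F 72, R2→F 72, R3→E 36. Service 180; fixed 17; total 197.
{C, E, F}: service 180 + fixed 22 = 202
{D, E, F}: R1→F 72, R2→F 72, R3→E 36. Service 180; fixed 25; total 205.
{A, B, C, D, E, F}: service 180 + fixed 48 = 228
No other subset beats 197.

Open E and F; minimum total cost 197.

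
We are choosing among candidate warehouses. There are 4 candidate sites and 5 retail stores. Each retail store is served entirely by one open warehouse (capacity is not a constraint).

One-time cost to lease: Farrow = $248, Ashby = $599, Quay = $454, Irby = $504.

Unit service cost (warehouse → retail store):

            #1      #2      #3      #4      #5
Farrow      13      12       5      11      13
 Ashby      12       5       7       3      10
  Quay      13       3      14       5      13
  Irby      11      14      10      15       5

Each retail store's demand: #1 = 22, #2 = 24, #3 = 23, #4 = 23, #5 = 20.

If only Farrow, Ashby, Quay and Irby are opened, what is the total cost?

Total cost: 2403

Each retail store is assigned to its cheapest site among the open ones.
{Farrow, Ashby, Quay, Irby}: #1→Irby 11·22=242, #2→Quay 3·24=72, #3→Farrow 5·23=115, #4→Ashby 3·23=69, #5→Irby 5·20=100. Service 598; fixed 1805; total 2403.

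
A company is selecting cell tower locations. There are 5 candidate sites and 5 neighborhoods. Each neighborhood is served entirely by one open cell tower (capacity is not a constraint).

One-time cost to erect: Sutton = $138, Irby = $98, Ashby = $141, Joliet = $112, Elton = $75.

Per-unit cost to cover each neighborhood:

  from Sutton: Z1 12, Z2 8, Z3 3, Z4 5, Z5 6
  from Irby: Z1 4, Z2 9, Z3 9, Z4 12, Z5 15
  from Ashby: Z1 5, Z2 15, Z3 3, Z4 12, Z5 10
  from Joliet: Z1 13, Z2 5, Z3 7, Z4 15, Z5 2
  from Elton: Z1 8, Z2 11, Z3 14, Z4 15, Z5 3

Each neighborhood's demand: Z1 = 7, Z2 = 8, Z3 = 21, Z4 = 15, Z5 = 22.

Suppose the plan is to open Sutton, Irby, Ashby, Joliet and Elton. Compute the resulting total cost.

Total cost: 814

Each neighborhood is assigned to its cheapest site among the open ones.
{Sutton, Irby, Ashby, Joliet, Elton}: Z1→Irby 4·7=28, Z2→Joliet 5·8=40, Z3→Sutton 3·21=63, Z4→Sutton 5·15=75, Z5→Joliet 2·22=44. Service 250; fixed 564; total 814.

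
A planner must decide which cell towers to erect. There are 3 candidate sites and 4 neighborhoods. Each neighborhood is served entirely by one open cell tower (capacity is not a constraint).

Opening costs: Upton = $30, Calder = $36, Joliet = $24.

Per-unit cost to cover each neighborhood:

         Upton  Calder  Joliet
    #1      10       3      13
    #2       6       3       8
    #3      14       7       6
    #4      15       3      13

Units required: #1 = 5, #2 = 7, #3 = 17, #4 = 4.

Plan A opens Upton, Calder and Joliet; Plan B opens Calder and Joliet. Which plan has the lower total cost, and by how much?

Plan A: {Upton, Calder, Joliet}: #1→Calder 3·5=15, #2→Calder 3·7=21, #3→Joliet 6·17=102, #4→Calder 3·4=12. Service 150; fixed 90; total 240.
Plan B: {Calder, Joliet}: #1→Calder 3·5=15, #2→Calder 3·7=21, #3→Joliet 6·17=102, #4→Calder 3·4=12. Service 150; fixed 60; total 210.
Difference: |240 − 210| = 30.

Plan B is cheaper by 30.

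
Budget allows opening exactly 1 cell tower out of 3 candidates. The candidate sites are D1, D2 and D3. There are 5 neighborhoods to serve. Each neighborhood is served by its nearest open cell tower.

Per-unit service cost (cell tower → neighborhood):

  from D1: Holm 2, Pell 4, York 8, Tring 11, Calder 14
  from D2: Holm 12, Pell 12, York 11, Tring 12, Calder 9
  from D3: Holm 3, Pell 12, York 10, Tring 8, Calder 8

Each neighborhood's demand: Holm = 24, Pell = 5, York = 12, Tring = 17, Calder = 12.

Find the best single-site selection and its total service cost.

With exactly 1 open, each neighborhood uses its cheapest among the chosen.
{D3}: Holm→D3 3·24=72, Pell→D3 12·5=60, York→D3 10·12=120, Tring→D3 8·17=136, Calder→D3 8·12=96. Service cost 484.
{D1}: service cost 519
{D2}: service cost 792
Among all 3 size-1 choices, {D3} is lowest.

Choose D3 only; total service cost 484.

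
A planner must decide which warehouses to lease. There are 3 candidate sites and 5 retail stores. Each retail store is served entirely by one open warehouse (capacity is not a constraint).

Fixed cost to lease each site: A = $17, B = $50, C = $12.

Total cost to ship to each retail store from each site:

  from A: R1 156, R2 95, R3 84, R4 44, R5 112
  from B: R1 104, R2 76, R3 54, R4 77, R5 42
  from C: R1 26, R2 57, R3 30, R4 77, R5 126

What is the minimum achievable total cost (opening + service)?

Minimum total cost: 278

For any fixed open set, each retail store goes to its cheapest open site; total = fixed + service.
{A, B, C}: R1→C 26, R2→C 57, R3→C 30, R4→A 44, R5→B 42. Service 199; fixed 79; total 278.
{B, C}: service 232 + fixed 62 = 294
{A, C}: service 269 + fixed 29 = 298
{C}: R1→C 26, R2→C 57, R3→C 30, R4→C 77, R5→C 126. Service 316; fixed 12; total 328.
No other subset beats 278.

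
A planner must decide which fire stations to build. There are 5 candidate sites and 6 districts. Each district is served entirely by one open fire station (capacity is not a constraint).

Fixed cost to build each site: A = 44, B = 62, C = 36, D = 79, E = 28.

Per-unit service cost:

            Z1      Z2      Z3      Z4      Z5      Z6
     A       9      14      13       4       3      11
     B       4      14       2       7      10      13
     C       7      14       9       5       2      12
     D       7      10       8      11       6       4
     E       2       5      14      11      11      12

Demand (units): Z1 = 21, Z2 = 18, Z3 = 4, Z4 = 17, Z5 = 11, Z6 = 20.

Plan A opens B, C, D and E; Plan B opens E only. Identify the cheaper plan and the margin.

Plan A: {B, C, D, E}: Z1→E 2·21=42, Z2→E 5·18=90, Z3→B 2·4=8, Z4→C 5·17=85, Z5→C 2·11=22, Z6→D 4·20=80. Service 327; fixed 205; total 532.
Plan B: {E}: Z1→E 2·21=42, Z2→E 5·18=90, Z3→E 14·4=56, Z4→E 11·17=187, Z5→E 11·11=121, Z6→E 12·20=240. Service 736; fixed 28; total 764.
Difference: |532 − 764| = 232.

Plan A is cheaper by 232.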